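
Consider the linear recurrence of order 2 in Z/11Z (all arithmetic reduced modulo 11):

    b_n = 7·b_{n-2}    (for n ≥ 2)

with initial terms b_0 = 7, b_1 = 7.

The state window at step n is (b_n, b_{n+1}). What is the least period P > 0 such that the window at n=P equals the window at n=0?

n=0: window = (7, 7)
n=1: window = (7, 5)
n=2: window = (5, 5)
n=3: window = (5, 2)
n=4: window = (2, 2)
n=5: window = (2, 3)
n=6: window = (3, 3)
n=7: window = (3, 10)
n=8: window = (10, 10)
n=9: window = (10, 4)
n=10: window = (4, 4)
n=11: window = (4, 6)
n=12: window = (6, 6)
n=13: window = (6, 9)
n=14: window = (9, 9)
n=15: window = (9, 8)
n=16: window = (8, 8)
n=17: window = (8, 1)
n=18: window = (1, 1)
n=19: window = (1, 7)
n=20: window = (7, 7)
window at n=20 equals window at n=0 → period = 20

20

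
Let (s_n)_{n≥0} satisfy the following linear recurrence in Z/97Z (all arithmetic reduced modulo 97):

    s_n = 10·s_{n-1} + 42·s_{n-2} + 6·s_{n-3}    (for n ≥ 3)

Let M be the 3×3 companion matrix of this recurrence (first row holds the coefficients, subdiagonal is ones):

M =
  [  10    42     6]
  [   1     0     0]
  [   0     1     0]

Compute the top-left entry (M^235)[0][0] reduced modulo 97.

92

(M^235)[0][0] is the top entry after applying M 235 times to the unit state (1, 0, 0). Equivalently it is h_{237} for the auxiliary sequence (h_n) obeying the same recurrence with h_2 = 1 and h_i = 0 for 0 ≤ i < 2:
h_3 = 10·1 + 42·0 + 6·0 = 10
h_4 = 10·10 + 42·1 + 6·0 = 45
h_5 = 10·45 + 42·10 + 6·1 = 3
h_6 = 10·3 + 42·45 + 6·10 = 40
h_7 = 10·40 + 42·3 + 6·45 = 20
h_8 = 10·20 + 42·40 + 6·3 = 55
Continuing the recurrence:
  h_9 = 78;  h_10 = 9;  h_11 = 10;  h_12 = 73;  h_13 = 40;  h_14 = 34
  h_15 = 33;  h_16 = 58;  h_17 = 36;  h_18 = 84;  h_19 = 81;  h_20 = 92
  h_21 = 73;  h_22 = 36;  h_23 = 1;  h_24 = 20;  h_25 = 70;  h_26 = 91
  h_27 = 90;  h_28 = 1;  h_29 = 68;  h_30 = 1;  h_31 = 59;  h_32 = 70
  h_33 = 80;  h_34 = 20;  h_35 = 3;  h_36 = 89;  h_37 = 69;  h_38 = 81
  h_39 = 71;  h_40 = 64;  h_41 = 34;  h_42 = 59;  h_43 = 74;  h_44 = 27
  h_45 = 46;  h_46 = 1;  h_47 = 67;  h_48 = 18;  h_49 = 90;  h_50 = 21
  h_51 = 24;  h_52 = 13;  h_53 = 3;  h_54 = 41;  h_55 = 32;  h_56 = 23
  h_57 = 74;  h_58 = 55;  h_59 = 13;  h_60 = 71;  h_61 = 34;  h_62 = 5
  h_63 = 61;  h_64 = 54;  h_65 = 28;  h_66 = 4;  h_67 = 85;  h_68 = 22
  h_69 = 31;  h_70 = 95;  h_71 = 56;  h_72 = 80;  h_73 = 36;  h_74 = 79
  h_75 = 66;  h_76 = 23;  h_77 = 81;  h_78 = 38;  h_79 = 40;  h_80 = 57
  h_81 = 53;  h_82 = 60;  h_83 = 64;  h_84 = 83;  h_85 = 95;  h_86 = 67
  h_87 = 17;  h_88 = 62;  h_89 = 87;  h_90 = 84;  h_91 = 16;  h_92 = 39
  h_93 = 14;  h_94 = 31;  h_95 = 65;  h_96 = 96;  h_97 = 93;  h_98 = 17
  h_99 = 93;  h_100 = 68;  h_101 = 32;  h_102 = 48;  h_103 = 1;  h_104 = 84
  h_105 = 6;  h_106 = 5;  h_107 = 30;  h_108 = 61;  h_109 = 57;  h_110 = 14
  h_111 = 87;  h_112 = 54;  h_113 = 10;  h_114 = 77;  h_115 = 59;  h_116 = 4
  h_117 = 70;  h_118 = 58;  h_119 = 52;  h_120 = 78;  h_121 = 14;  h_122 = 42
  h_123 = 21;  h_124 = 21;  h_125 = 83;  h_126 = 92;  h_127 = 70;  h_128 = 18
  h_129 = 83;  h_130 = 66;  h_131 = 83;  h_132 = 26;  h_133 = 68;  h_134 = 39
  h_135 = 7;  h_136 = 79;  h_137 = 57;  h_138 = 50;  h_139 = 70;  h_140 = 38
  h_141 = 31;  h_142 = 95;  h_143 = 55;  h_144 = 70;  h_145 = 88;  h_146 = 76
  h_147 = 26;  h_148 = 3;  h_149 = 26;  h_150 = 57;  h_151 = 31;  h_152 = 47
  h_153 = 77;  h_154 = 20;  h_155 = 30;  h_156 = 50;  h_157 = 37;  h_158 = 31
  h_159 = 30;  h_160 = 78;  h_161 = 92;  h_162 = 11;  h_163 = 77;  h_164 = 38
  h_165 = 91;  h_166 = 58;  h_167 = 71;  h_168 = 6;  h_169 = 92;  h_170 = 46
  h_171 = 92;  h_172 = 9;  h_173 = 59;  h_174 = 65;  h_175 = 78;  h_176 = 81
  h_177 = 14;  h_178 = 33;  h_179 = 46;  h_180 = 87;  h_181 = 90;  h_182 = 77
  h_183 = 28;  h_184 = 77;  h_185 = 80;  h_186 = 31;  h_187 = 58;  h_188 = 34
  h_189 = 52;  h_190 = 65;  h_191 = 31;  h_192 = 54;  h_193 = 1;  h_194 = 39
  h_195 = 77;  h_196 = 86;  h_197 = 60;  h_198 = 18;  h_199 = 15;  h_200 = 5
  h_201 = 12;  h_202 = 32;  h_203 = 78;  h_204 = 62;  h_205 = 14;  h_206 = 11
  h_207 = 3;  h_208 = 91;  h_209 = 35;  h_210 = 19;  h_211 = 72;  h_212 = 79
  h_213 = 48;  h_214 = 59;  h_215 = 73;  h_216 = 4;  h_217 = 65;  h_218 = 92
  h_219 = 85;  h_220 = 60;  h_221 = 66;  h_222 = 4;  h_223 = 68;  h_224 = 80
  h_225 = 91;  h_226 = 22;  h_227 = 60;  h_228 = 33;  h_229 = 72;  h_230 = 41
  h_231 = 43;  h_232 = 62;  h_233 = 53;  h_234 = 94;  h_235 = 46
h_236 = 10·46 + 42·94 + 6·53 = 70
h_237 = 10·70 + 42·46 + 6·94 = 92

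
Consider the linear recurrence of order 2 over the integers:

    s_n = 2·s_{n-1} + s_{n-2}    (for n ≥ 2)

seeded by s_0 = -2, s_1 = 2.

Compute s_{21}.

45239074

s_2 = 2·2 + 1·-2 = 2
s_3 = 2·2 + 1·2 = 6
s_4 = 2·6 + 1·2 = 14
s_5 = 2·14 + 1·6 = 34
s_6 = 2·34 + 1·14 = 82
s_7 = 2·82 + 1·34 = 198
s_8 = 2·198 + 1·82 = 478
s_9 = 2·478 + 1·198 = 1154
s_10 = 2·1154 + 1·478 = 2786
s_11 = 2·2786 + 1·1154 = 6726
s_12 = 2·6726 + 1·2786 = 16238
s_13 = 2·16238 + 1·6726 = 39202
s_14 = 2·39202 + 1·16238 = 94642
s_15 = 2·94642 + 1·39202 = 228486
s_16 = 2·228486 + 1·94642 = 551614
s_17 = 2·551614 + 1·228486 = 1331714
s_18 = 2·1331714 + 1·551614 = 3215042
s_19 = 2·3215042 + 1·1331714 = 7761798
s_20 = 2·7761798 + 1·3215042 = 18738638
s_21 = 2·18738638 + 1·7761798 = 45239074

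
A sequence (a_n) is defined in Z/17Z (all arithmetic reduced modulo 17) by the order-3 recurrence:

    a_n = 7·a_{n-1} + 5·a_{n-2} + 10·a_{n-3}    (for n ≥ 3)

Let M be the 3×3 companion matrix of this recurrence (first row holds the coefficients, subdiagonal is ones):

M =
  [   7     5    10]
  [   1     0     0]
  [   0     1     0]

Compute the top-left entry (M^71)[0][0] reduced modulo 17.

8

(M^71)[0][0] is the top entry after applying M 71 times to the unit state (1, 0, 0). Equivalently it is h_{73} for the auxiliary sequence (h_n) obeying the same recurrence with h_2 = 1 and h_i = 0 for 0 ≤ i < 2:
h_3 = 7·1 + 5·0 + 10·0 = 7
h_4 = 7·7 + 5·1 + 10·0 = 3
h_5 = 7·3 + 5·7 + 10·1 = 15
h_6 = 7·15 + 5·3 + 10·7 = 3
h_7 = 7·3 + 5·15 + 10·3 = 7
h_8 = 7·7 + 5·3 + 10·15 = 10
h_9 = 7·10 + 5·7 + 10·3 = 16
h_10 = 7·16 + 5·10 + 10·7 = 11
h_11 = 7·11 + 5·16 + 10·10 = 2
h_12 = 7·2 + 5·11 + 10·16 = 8
h_13 = 7·8 + 5·2 + 10·11 = 6
h_14 = 7·6 + 5·8 + 10·2 = 0
h_15 = 7·0 + 5·6 + 10·8 = 8
h_16 = 7·8 + 5·0 + 10·6 = 14
h_17 = 7·14 + 5·8 + 10·0 = 2
h_18 = 7·2 + 5·14 + 10·8 = 11
h_19 = 7·11 + 5·2 + 10·14 = 6
h_20 = 7·6 + 5·11 + 10·2 = 15
h_21 = 7·15 + 5·6 + 10·11 = 7
h_22 = 7·7 + 5·15 + 10·6 = 14
h_23 = 7·14 + 5·7 + 10·15 = 11
h_24 = 7·11 + 5·14 + 10·7 = 13
h_25 = 7·13 + 5·11 + 10·14 = 14
h_26 = 7·14 + 5·13 + 10·11 = 1
h_27 = 7·1 + 5·14 + 10·13 = 3
h_28 = 7·3 + 5·1 + 10·14 = 13
h_29 = 7·13 + 5·3 + 10·1 = 14
h_30 = 7·14 + 5·13 + 10·3 = 6
h_31 = 7·6 + 5·14 + 10·13 = 4
h_32 = 7·4 + 5·6 + 10·14 = 11
h_33 = 7·11 + 5·4 + 10·6 = 4
h_34 = 7·4 + 5·11 + 10·4 = 4
h_35 = 7·4 + 5·4 + 10·11 = 5
h_36 = 7·5 + 5·4 + 10·4 = 10
h_37 = 7·10 + 5·5 + 10·4 = 16
h_38 = 7·16 + 5·10 + 10·5 = 8
h_39 = 7·8 + 5·16 + 10·10 = 15
h_40 = 7·15 + 5·8 + 10·16 = 16
h_41 = 7·16 + 5·15 + 10·8 = 12
h_42 = 7·12 + 5·16 + 10·15 = 8
h_43 = 7·8 + 5·12 + 10·16 = 4
h_44 = 7·4 + 5·8 + 10·12 = 1
h_45 = 7·1 + 5·4 + 10·8 = 5
h_46 = 7·5 + 5·1 + 10·4 = 12
h_47 = 7·12 + 5·5 + 10·1 = 0
h_48 = 7·0 + 5·12 + 10·5 = 8
h_49 = 7·8 + 5·0 + 10·12 = 6
h_50 = 7·6 + 5·8 + 10·0 = 14
h_51 = 7·14 + 5·6 + 10·8 = 4
h_52 = 7·4 + 5·14 + 10·6 = 5
h_53 = 7·5 + 5·4 + 10·14 = 8
h_54 = 7·8 + 5·5 + 10·4 = 2
h_55 = 7·2 + 5·8 + 10·5 = 2
h_56 = 7·2 + 5·2 + 10·8 = 2
h_57 = 7·2 + 5·2 + 10·2 = 10
h_58 = 7·10 + 5·2 + 10·2 = 15
h_59 = 7·15 + 5·10 + 10·2 = 5
h_60 = 7·5 + 5·15 + 10·10 = 6
h_61 = 7·6 + 5·5 + 10·15 = 13
h_62 = 7·13 + 5·6 + 10·5 = 1
h_63 = 7·1 + 5·13 + 10·6 = 13
h_64 = 7·13 + 5·1 + 10·13 = 5
h_65 = 7·5 + 5·13 + 10·1 = 8
h_66 = 7·8 + 5·5 + 10·13 = 7
h_67 = 7·7 + 5·8 + 10·5 = 3
h_68 = 7·3 + 5·7 + 10·8 = 0
h_69 = 7·0 + 5·3 + 10·7 = 0
h_70 = 7·0 + 5·0 + 10·3 = 13
h_71 = 7·13 + 5·0 + 10·0 = 6
h_72 = 7·6 + 5·13 + 10·0 = 5
h_73 = 7·5 + 5·6 + 10·13 = 8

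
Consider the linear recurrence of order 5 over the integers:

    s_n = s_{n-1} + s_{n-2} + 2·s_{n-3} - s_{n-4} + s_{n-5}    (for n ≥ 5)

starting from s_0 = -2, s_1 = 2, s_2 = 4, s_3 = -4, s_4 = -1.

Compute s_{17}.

s_5 = 1·-1 + 1·-4 + 2·4 + -1·2 + 1·-2 = -1
s_6 = 1·-1 + 1·-1 + 2·-4 + -1·4 + 1·2 = -12
s_7 = 1·-12 + 1·-1 + 2·-1 + -1·-4 + 1·4 = -7
s_8 = 1·-7 + 1·-12 + 2·-1 + -1·-1 + 1·-4 = -24
s_9 = 1·-24 + 1·-7 + 2·-12 + -1·-1 + 1·-1 = -55
s_10 = 1·-55 + 1·-24 + 2·-7 + -1·-12 + 1·-1 = -82
s_11 = 1·-82 + 1·-55 + 2·-24 + -1·-7 + 1·-12 = -190
s_12 = 1·-190 + 1·-82 + 2·-55 + -1·-24 + 1·-7 = -365
s_13 = 1·-365 + 1·-190 + 2·-82 + -1·-55 + 1·-24 = -688
s_14 = 1·-688 + 1·-365 + 2·-190 + -1·-82 + 1·-55 = -1406
s_15 = 1·-1406 + 1·-688 + 2·-365 + -1·-190 + 1·-82 = -2716
s_16 = 1·-2716 + 1·-1406 + 2·-688 + -1·-365 + 1·-190 = -5323
s_17 = 1·-5323 + 1·-2716 + 2·-1406 + -1·-688 + 1·-365 = -10528

-10528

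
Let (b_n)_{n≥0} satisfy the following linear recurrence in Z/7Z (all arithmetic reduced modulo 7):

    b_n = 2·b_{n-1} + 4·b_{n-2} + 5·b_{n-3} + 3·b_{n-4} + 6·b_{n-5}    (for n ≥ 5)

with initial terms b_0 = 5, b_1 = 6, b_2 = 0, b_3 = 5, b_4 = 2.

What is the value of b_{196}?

b_5 = 2·2 + 4·5 + 5·0 + 3·6 + 6·5 = 2
b_6 = 2·2 + 4·2 + 5·5 + 3·0 + 6·6 = 3
b_7 = 2·3 + 4·2 + 5·2 + 3·5 + 6·0 = 4
b_8 = 2·4 + 4·3 + 5·2 + 3·2 + 6·5 = 3
b_9 = 2·3 + 4·4 + 5·3 + 3·2 + 6·2 = 6
b_10 = 2·6 + 4·3 + 5·4 + 3·3 + 6·2 = 2
Continuing the recurrence:
  b_11 = 3;  b_12 = 0;  b_13 = 2;  b_14 = 5;  b_15 = 4;  b_16 = 0
  b_17 = 5;  b_18 = 1;  b_19 = 1;  b_20 = 6;  b_21 = 1;  b_22 = 1
  b_23 = 3;  b_24 = 4;  b_25 = 1;  b_26 = 0;  b_27 = 4;  b_28 = 1
  b_29 = 3;  b_30 = 1;  b_31 = 3;  b_32 = 3;  b_33 = 3;  b_34 = 5
  b_35 = 3;  b_36 = 5;  b_37 = 4;  b_38 = 6;  b_39 = 1;  b_40 = 2
  b_41 = 3;  b_42 = 5;  b_43 = 1;  b_44 = 0;  b_45 = 1;  b_46 = 5
  b_47 = 5;  b_48 = 6;  b_49 = 4;  b_50 = 1;  b_51 = 2;  b_52 = 6
  b_53 = 3;  b_54 = 4;  b_55 = 6;  b_56 = 3;  b_57 = 4;  b_58 = 3
  b_59 = 2;  b_60 = 4;  b_61 = 5;  b_62 = 6;  b_63 = 6;  b_64 = 1
  b_65 = 4;  b_66 = 6;  b_67 = 3;  b_68 = 5;  b_69 = 0;  b_70 = 0
  b_71 = 0;  b_72 = 5;  b_73 = 5;  b_74 = 2;  b_75 = 0;  b_76 = 6
  b_77 = 4;  b_78 = 5;  b_79 = 5;  b_80 = 5;  b_81 = 5;  b_82 = 3
  b_83 = 5;  b_84 = 1;  b_85 = 5;  b_86 = 1;  b_87 = 4;  b_88 = 0
  b_89 = 0;  b_90 = 4;  b_91 = 5;  b_92 = 1;  b_93 = 0;  b_94 = 6
  b_95 = 0;  b_96 = 1;  b_97 = 3;  b_98 = 0;  b_99 = 4;  b_100 = 5
  b_101 = 6;  b_102 = 0;  b_103 = 5;  b_104 = 2;  b_105 = 2;  b_106 = 3
  b_107 = 4;  b_108 = 3;  b_109 = 6;  b_110 = 2;  b_111 = 3;  b_112 = 0
  b_113 = 2;  b_114 = 5;  b_115 = 4;  b_116 = 0;  b_117 = 5;  b_118 = 1
  b_119 = 1;  b_120 = 6;  b_121 = 1;  b_122 = 1;  b_123 = 3;  b_124 = 4
  b_125 = 1;  b_126 = 0;  b_127 = 4;  b_128 = 1;  b_129 = 3;  b_130 = 1
  b_131 = 3;  b_132 = 3;  b_133 = 3;  b_134 = 5;  b_135 = 3;  b_136 = 5
  b_137 = 4;  b_138 = 6;  b_139 = 1;  b_140 = 2;  b_141 = 3;  b_142 = 5
  b_143 = 1;  b_144 = 0;  b_145 = 1;  b_146 = 5;  b_147 = 5;  b_148 = 6
  b_149 = 4;  b_150 = 1;  b_151 = 2;  b_152 = 6;  b_153 = 3;  b_154 = 4
  b_155 = 6;  b_156 = 3;  b_157 = 4;  b_158 = 3;  b_159 = 2;  b_160 = 4
  b_161 = 5;  b_162 = 6;  b_163 = 6;  b_164 = 1;  b_165 = 4;  b_166 = 6
  b_167 = 3;  b_168 = 5;  b_169 = 0;  b_170 = 0;  b_171 = 0;  b_172 = 5
  b_173 = 5;  b_174 = 2;  b_175 = 0;  b_176 = 6;  b_177 = 4;  b_178 = 5
  b_179 = 5;  b_180 = 5;  b_181 = 5;  b_182 = 3;  b_183 = 5;  b_184 = 1
  b_185 = 5;  b_186 = 1;  b_187 = 4;  b_188 = 0;  b_189 = 0;  b_190 = 4
  b_191 = 5;  b_192 = 1;  b_193 = 0;  b_194 = 6
b_195 = 2·6 + 4·0 + 5·1 + 3·5 + 6·4 = 0
b_196 = 2·0 + 4·6 + 5·0 + 3·1 + 6·5 = 1

1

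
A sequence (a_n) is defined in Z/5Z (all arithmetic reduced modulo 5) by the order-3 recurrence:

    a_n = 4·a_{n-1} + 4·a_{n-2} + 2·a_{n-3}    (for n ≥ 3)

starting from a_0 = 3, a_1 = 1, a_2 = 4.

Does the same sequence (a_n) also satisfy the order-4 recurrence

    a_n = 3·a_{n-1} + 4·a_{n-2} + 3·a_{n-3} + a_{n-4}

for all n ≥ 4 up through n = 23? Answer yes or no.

Terms a_0..a_23: 3, 1, 4, 1, 2, 0, 0, 4, 1, 0, 2, 0, 3, 1, 1, 4, 2, 1, 0, 3, 4, 3, 4, 1
n=4: candidate gives 0, actual a_4 = 2 ✗

no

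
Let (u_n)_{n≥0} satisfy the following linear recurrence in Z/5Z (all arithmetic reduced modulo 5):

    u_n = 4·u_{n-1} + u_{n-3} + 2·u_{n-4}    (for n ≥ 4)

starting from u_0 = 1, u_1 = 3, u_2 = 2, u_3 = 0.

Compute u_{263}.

2

u_4 = 4·0 + 0·2 + 1·3 + 2·1 = 0
u_5 = 4·0 + 0·0 + 1·2 + 2·3 = 3
u_6 = 4·3 + 0·0 + 1·0 + 2·2 = 1
u_7 = 4·1 + 0·3 + 1·0 + 2·0 = 4
u_8 = 4·4 + 0·1 + 1·3 + 2·0 = 4
u_9 = 4·4 + 0·4 + 1·1 + 2·3 = 3
u_10 = 4·3 + 0·4 + 1·4 + 2·1 = 3
u_11 = 4·3 + 0·3 + 1·4 + 2·4 = 4
u_12 = 4·4 + 0·3 + 1·3 + 2·4 = 2
u_13 = 4·2 + 0·4 + 1·3 + 2·3 = 2
u_14 = 4·2 + 0·2 + 1·4 + 2·3 = 3
u_15 = 4·3 + 0·2 + 1·2 + 2·4 = 2
u_16 = 4·2 + 0·3 + 1·2 + 2·2 = 4
u_17 = 4·4 + 0·2 + 1·3 + 2·2 = 3
u_18 = 4·3 + 0·4 + 1·2 + 2·3 = 0
u_19 = 4·0 + 0·3 + 1·4 + 2·2 = 3
u_20 = 4·3 + 0·0 + 1·3 + 2·4 = 3
u_21 = 4·3 + 0·3 + 1·0 + 2·3 = 3
u_22 = 4·3 + 0·3 + 1·3 + 2·0 = 0
u_23 = 4·0 + 0·3 + 1·3 + 2·3 = 4
u_24 = 4·4 + 0·0 + 1·3 + 2·3 = 0
u_25 = 4·0 + 0·4 + 1·0 + 2·3 = 1
u_26 = 4·1 + 0·0 + 1·4 + 2·0 = 3
u_27 = 4·3 + 0·1 + 1·0 + 2·4 = 0
u_28 = 4·0 + 0·3 + 1·1 + 2·0 = 1
u_29 = 4·1 + 0·0 + 1·3 + 2·1 = 4
u_30 = 4·4 + 0·1 + 1·0 + 2·3 = 2
u_31 = 4·2 + 0·4 + 1·1 + 2·0 = 4
u_32 = 4·4 + 0·2 + 1·4 + 2·1 = 2
u_33 = 4·2 + 0·4 + 1·2 + 2·4 = 3
u_34 = 4·3 + 0·2 + 1·4 + 2·2 = 0
u_35 = 4·0 + 0·3 + 1·2 + 2·4 = 0
u_36 = 4·0 + 0·0 + 1·3 + 2·2 = 2
u_37 = 4·2 + 0·0 + 1·0 + 2·3 = 4
u_38 = 4·4 + 0·2 + 1·0 + 2·0 = 1
u_39 = 4·1 + 0·4 + 1·2 + 2·0 = 1
u_40 = 4·1 + 0·1 + 1·4 + 2·2 = 2
u_41 = 4·2 + 0·1 + 1·1 + 2·4 = 2
u_42 = 4·2 + 0·2 + 1·1 + 2·1 = 1
u_43 = 4·1 + 0·2 + 1·2 + 2·1 = 3
u_44 = 4·3 + 0·1 + 1·2 + 2·2 = 3
u_45 = 4·3 + 0·3 + 1·1 + 2·2 = 2
u_46 = 4·2 + 0·3 + 1·3 + 2·1 = 3
u_47 = 4·3 + 0·2 + 1·3 + 2·3 = 1
u_48 = 4·1 + 0·3 + 1·2 + 2·3 = 2
u_49 = 4·2 + 0·1 + 1·3 + 2·2 = 0
u_50 = 4·0 + 0·2 + 1·1 + 2·3 = 2
u_51 = 4·2 + 0·0 + 1·2 + 2·1 = 2
u_52 = 4·2 + 0·2 + 1·0 + 2·2 = 2
u_53 = 4·2 + 0·2 + 1·2 + 2·0 = 0
u_54 = 4·0 + 0·2 + 1·2 + 2·2 = 1
u_55 = 4·1 + 0·0 + 1·2 + 2·2 = 0
u_56 = 4·0 + 0·1 + 1·0 + 2·2 = 4
u_57 = 4·4 + 0·0 + 1·1 + 2·0 = 2
u_58 = 4·2 + 0·4 + 1·0 + 2·1 = 0
u_59 = 4·0 + 0·2 + 1·4 + 2·0 = 4
u_60 = 4·4 + 0·0 + 1·2 + 2·4 = 1
u_61 = 4·1 + 0·4 + 1·0 + 2·2 = 3
u_62 = 4·3 + 0·1 + 1·4 + 2·0 = 1
u_63 = 4·1 + 0·3 + 1·1 + 2·4 = 3
u_64 = 4·3 + 0·1 + 1·3 + 2·1 = 2
u_65 = 4·2 + 0·3 + 1·1 + 2·3 = 0
(u_62, u_63, u_64, u_65) = (1, 3, 2, 0) = (u_0, u_1, u_2, u_3), so the sequence has period 62.
263 ≡ 15 (mod 62), hence u_263 = u_15 = 2.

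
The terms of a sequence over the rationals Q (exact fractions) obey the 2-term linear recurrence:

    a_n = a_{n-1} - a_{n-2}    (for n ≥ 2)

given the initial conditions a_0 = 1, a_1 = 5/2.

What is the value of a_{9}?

a_2 = 1·5/2 + -1·1 = 3/2
a_3 = 1·3/2 + -1·5/2 = -1
a_4 = 1·-1 + -1·3/2 = -5/2
a_5 = 1·-5/2 + -1·-1 = -3/2
a_6 = 1·-3/2 + -1·-5/2 = 1
a_7 = 1·1 + -1·-3/2 = 5/2
a_8 = 1·5/2 + -1·1 = 3/2
a_9 = 1·3/2 + -1·5/2 = -1

-1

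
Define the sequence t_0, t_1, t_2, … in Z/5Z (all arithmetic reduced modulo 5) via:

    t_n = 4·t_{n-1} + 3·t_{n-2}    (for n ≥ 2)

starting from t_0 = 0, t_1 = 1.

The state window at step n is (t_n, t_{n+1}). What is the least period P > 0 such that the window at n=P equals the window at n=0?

24

n=0: window = (0, 1)
n=1: window = (1, 4)
n=2: window = (4, 4)
n=3: window = (4, 3)
n=4: window = (3, 4)
n=5: window = (4, 0)
n=6: window = (0, 2)
n=7: window = (2, 3)
n=8: window = (3, 3)
n=9: window = (3, 1)
n=10: window = (1, 3)
n=11: window = (3, 0)
n=12: window = (0, 4)
n=13: window = (4, 1)
n=14: window = (1, 1)
n=15: window = (1, 2)
n=16: window = (2, 1)
n=17: window = (1, 0)
n=18: window = (0, 3)
n=19: window = (3, 2)
n=20: window = (2, 2)
n=21: window = (2, 4)
n=22: window = (4, 2)
n=23: window = (2, 0)
n=24: window = (0, 1)
window at n=24 equals window at n=0 → period = 24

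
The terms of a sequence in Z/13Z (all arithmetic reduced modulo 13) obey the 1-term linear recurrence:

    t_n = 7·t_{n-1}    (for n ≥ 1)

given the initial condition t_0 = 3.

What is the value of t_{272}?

9

t_1 = 7·3 = 8
t_2 = 7·8 = 4
t_3 = 7·4 = 2
t_4 = 7·2 = 1
t_5 = 7·1 = 7
t_6 = 7·7 = 10
t_7 = 7·10 = 5
t_8 = 7·5 = 9
t_9 = 7·9 = 11
t_10 = 7·11 = 12
t_11 = 7·12 = 6
t_12 = 7·6 = 3
(t_12) = (3) = (t_0), so the sequence has period 12.
272 ≡ 8 (mod 12), hence t_272 = t_8 = 9.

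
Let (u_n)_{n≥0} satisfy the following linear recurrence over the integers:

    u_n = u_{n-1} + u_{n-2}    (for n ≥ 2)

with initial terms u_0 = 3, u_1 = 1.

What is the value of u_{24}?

u_2 = 1·1 + 1·3 = 4
u_3 = 1·4 + 1·1 = 5
u_4 = 1·5 + 1·4 = 9
u_5 = 1·9 + 1·5 = 14
u_6 = 1·14 + 1·9 = 23
u_7 = 1·23 + 1·14 = 37
u_8 = 1·37 + 1·23 = 60
u_9 = 1·60 + 1·37 = 97
u_10 = 1·97 + 1·60 = 157
u_11 = 1·157 + 1·97 = 254
u_12 = 1·254 + 1·157 = 411
u_13 = 1·411 + 1·254 = 665
u_14 = 1·665 + 1·411 = 1076
u_15 = 1·1076 + 1·665 = 1741
u_16 = 1·1741 + 1·1076 = 2817
u_17 = 1·2817 + 1·1741 = 4558
u_18 = 1·4558 + 1·2817 = 7375
u_19 = 1·7375 + 1·4558 = 11933
u_20 = 1·11933 + 1·7375 = 19308
u_21 = 1·19308 + 1·11933 = 31241
u_22 = 1·31241 + 1·19308 = 50549
u_23 = 1·50549 + 1·31241 = 81790
u_24 = 1·81790 + 1·50549 = 132339

132339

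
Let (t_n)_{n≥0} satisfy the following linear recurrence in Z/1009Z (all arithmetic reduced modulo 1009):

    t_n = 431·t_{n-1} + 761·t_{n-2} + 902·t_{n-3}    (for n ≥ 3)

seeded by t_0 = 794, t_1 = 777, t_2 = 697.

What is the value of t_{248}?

341

t_3 = 431·697 + 761·777 + 902·794 = 555
t_4 = 431·555 + 761·697 + 902·777 = 363
t_5 = 431·363 + 761·555 + 902·697 = 738
t_6 = 431·738 + 761·363 + 902·555 = 166
t_7 = 431·166 + 761·738 + 902·363 = 22
t_8 = 431·22 + 761·166 + 902·738 = 338
Continuing the recurrence:
  t_9 = 371;  t_10 = 66;  t_11 = 163;  t_12 = 62;  t_13 = 425;  t_14 = 17
  t_15 = 229;  t_16 = 576;  t_17 = 962;  t_18 = 66;  t_19 = 668;  t_20 = 103
  t_21 = 819;  t_22 = 692;  t_23 = 372;  t_24 = 974;  t_25 = 235;  t_26 = 540
  t_27 = 621;  t_28 = 623;  t_29 = 221;  t_30 = 425;  t_31 = 157;  t_32 = 169
  t_33 = 536;  t_34 = 775;  t_35 = 385;  t_36 = 130;  t_37 = 723;  t_38 = 54
  t_39 = 581;  t_40 = 236;  t_41 = 282;  t_42 = 847;  t_43 = 466;  t_44 = 976
  t_45 = 551;  t_46 = 57;  t_47 = 422;  t_48 = 826;  t_49 = 64;  t_50 = 571
  t_51 = 587;  t_52 = 614;  t_53 = 448;  t_54 = 205;  t_55 = 345;  t_56 = 478
  t_57 = 650;  t_58 = 584;  t_59 = 7;  t_60 = 525;  t_61 = 611;  t_62 = 213
  t_63 = 135;  t_64 = 524;  t_65 = 61;  t_66 = 956;  t_67 = 807;  t_68 = 275
  t_69 = 744;  t_70 = 639;  t_71 = 932;  t_72 = 154;  t_73 = 953;  t_74 = 397
  t_75 = 14;  t_76 = 344;  t_77 = 404;  t_78 = 540;  t_79 = 894;  t_80 = 312
  t_81 = 276;  t_82 = 408;  t_83 = 359;  t_84 = 806;  t_85 = 790;  t_86 = 280
  t_87 = 967;  t_88 = 467;  t_89 = 113;  t_90 = 948;  t_91 = 652;  t_92 = 520
  t_93 = 339;  t_94 = 862;  t_95 = 749;  t_96 = 122;  t_97 = 612;  t_98 = 5
  t_99 = 783;  t_100 = 337;  t_101 = 978;  t_102 = 902;  t_103 = 178;  t_104 = 626
  t_105 = 1005;  t_106 = 557;  t_107 = 529;  t_108 = 490;  t_109 = 219;  t_110 = 13
  t_111 = 770;  t_112 = 495;  t_113 = 814;  t_114 = 388;  t_115 = 174;  t_116 = 644
  t_117 = 177;  t_118 = 875;  t_119 = 972;  t_120 = 364;  t_121 = 796;  t_122 = 477
  t_123 = 510;  t_124 = 198;  t_125 = 647;  t_126 = 626;  t_127 = 381;  t_128 = 274
  t_129 = 11;  t_130 = 958;  t_131 = 459;  t_132 = 437;  t_133 = 261;  t_134 = 407
  t_135 = 363;  t_136 = 347;  t_137 = 849;  t_138 = 880;  t_139 = 429;  t_140 = 932
  t_141 = 349;  t_142 = 514;  t_143 = 952;  t_144 = 310;  t_145 = 929;  t_146 = 684
  t_147 = 972;  t_148 = 565;  t_149 = 910;  t_150 = 772;  t_151 = 183;  t_152 = 928
  t_153 = 559;  t_154 = 285;  t_155 = 942;  t_156 = 52;  t_157 = 461;  t_158 = 245
  t_159 = 838;  t_160 = 859;  t_161 = 984;  t_162 = 326;  t_163 = 307;  t_164 = 667
  t_165 = 893;  t_166 = 962;  t_167 = 709;  t_168 = 713;  t_169 = 285;  t_170 = 309
  t_171 = 334;  t_172 = 503;  t_173 = 1007;  t_174 = 96;  t_175 = 159;  t_176 = 539
  t_177 = 985;  t_178 = 411;  t_179 = 304;  t_180 = 385;  t_181 = 152;  t_182 = 62
  t_183 = 299;  t_184 = 365;  t_185 = 854;  t_186 = 374;  t_187 = 148;  t_188 = 738
  t_189 = 205;  t_190 = 485;  t_191 = 527;  t_192 = 166;  t_193 = 954;  t_194 = 827
  t_195 = 174;  t_196 = 899;  t_197 = 551;  t_198 = 956;  t_199 = 602;  t_200 = 750
  t_201 = 23;  t_202 = 650;  t_203 = 468;  t_204 = 714;  t_205 = 31;  t_206 = 121
  t_207 = 353;  t_208 = 765;  t_209 = 181;  t_210 = 861;  t_211 = 170;  t_212 = 806
  t_213 = 200;  t_214 = 301;  t_215 = 952;  t_216 = 465;  t_217 = 724;  t_218 = 14
  t_219 = 725;  t_220 = 474;  t_221 = 798;  t_222 = 488;  t_223 = 48;  t_224 = 943
  t_225 = 262;  t_226 = 47;  t_227 = 685;  t_228 = 268;  t_229 = 130;  t_230 = 18
  t_231 = 319;  t_232 = 53;  t_233 = 327;  t_234 = 832;  t_235 = 404;  t_236 = 402
  t_237 = 190;  t_238 = 515;  t_239 = 661;  t_240 = 626;  t_241 = 323;  t_242 = 12
  t_243 = 355;  t_244 = 442;  t_245 = 278;  t_246 = 469
t_247 = 431·469 + 761·278 + 902·442 = 136
t_248 = 431·136 + 761·469 + 902·278 = 341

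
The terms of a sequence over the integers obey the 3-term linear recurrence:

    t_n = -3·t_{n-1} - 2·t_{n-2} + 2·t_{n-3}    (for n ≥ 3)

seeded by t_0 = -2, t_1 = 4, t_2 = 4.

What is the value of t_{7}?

t_3 = -3·4 + -2·4 + 2·-2 = -24
t_4 = -3·-24 + -2·4 + 2·4 = 72
t_5 = -3·72 + -2·-24 + 2·4 = -160
t_6 = -3·-160 + -2·72 + 2·-24 = 288
t_7 = -3·288 + -2·-160 + 2·72 = -400

-400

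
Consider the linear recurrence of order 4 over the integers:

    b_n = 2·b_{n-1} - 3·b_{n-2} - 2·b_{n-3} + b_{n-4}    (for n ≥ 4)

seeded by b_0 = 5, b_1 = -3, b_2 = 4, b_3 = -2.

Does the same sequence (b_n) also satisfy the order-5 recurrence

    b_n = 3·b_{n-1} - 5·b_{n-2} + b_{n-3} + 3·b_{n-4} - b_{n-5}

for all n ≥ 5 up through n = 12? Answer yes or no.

Terms b_0..b_12: 5, -3, 4, -2, -5, -15, -7, 39, 124, 130, -197, -993, -1531
n=5: candidate gives -15, actual b_5 = -15 ✓
n=6: candidate gives -7, actual b_6 = -7 ✓
n=7: candidate gives 39, actual b_7 = 39 ✓
n=8: candidate gives 124, actual b_8 = 124 ✓
n=9: candidate gives 130, actual b_9 = 130 ✓
n=10: candidate gives -197, actual b_10 = -197 ✓
n=11: candidate gives -993, actual b_11 = -993 ✓
n=12: candidate gives -1531, actual b_12 = -1531 ✓

yes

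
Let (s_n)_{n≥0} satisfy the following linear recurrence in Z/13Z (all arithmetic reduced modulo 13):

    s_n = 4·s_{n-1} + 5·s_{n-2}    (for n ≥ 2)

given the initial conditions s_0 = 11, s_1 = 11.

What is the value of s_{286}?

8

s_2 = 4·11 + 5·11 = 8
s_3 = 4·8 + 5·11 = 9
s_4 = 4·9 + 5·8 = 11
s_5 = 4·11 + 5·9 = 11
(s_4, s_5) = (11, 11) = (s_0, s_1), so the sequence has period 4.
286 ≡ 2 (mod 4), hence s_286 = s_2 = 8.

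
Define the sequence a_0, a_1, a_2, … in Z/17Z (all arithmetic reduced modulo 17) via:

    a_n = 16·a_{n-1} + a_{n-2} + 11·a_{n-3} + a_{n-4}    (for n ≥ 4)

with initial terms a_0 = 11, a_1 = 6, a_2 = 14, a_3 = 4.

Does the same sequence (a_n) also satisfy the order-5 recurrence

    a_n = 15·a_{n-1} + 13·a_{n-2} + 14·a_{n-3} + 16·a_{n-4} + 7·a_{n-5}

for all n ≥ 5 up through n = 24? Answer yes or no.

no

Terms a_0..a_24: 11, 6, 14, 4, 2, 9, 0, 1, 15, 12, 14, 11, 14, 10, 3, 2, 6, 5, 9, 13, 6, 9, 13, 7, 9
n=5: candidate gives 9, actual a_5 = 9 ✓
n=6: candidate gives 7, actual a_6 = 0 ✗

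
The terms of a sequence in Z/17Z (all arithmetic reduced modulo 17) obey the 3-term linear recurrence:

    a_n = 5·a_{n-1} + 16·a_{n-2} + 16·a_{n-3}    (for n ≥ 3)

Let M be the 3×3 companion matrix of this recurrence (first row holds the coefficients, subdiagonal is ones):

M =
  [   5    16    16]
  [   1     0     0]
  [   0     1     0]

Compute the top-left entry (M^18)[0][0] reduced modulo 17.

9

(M^18)[0][0] is the top entry after applying M 18 times to the unit state (1, 0, 0). Equivalently it is h_{20} for the auxiliary sequence (h_n) obeying the same recurrence with h_2 = 1 and h_i = 0 for 0 ≤ i < 2:
h_3 = 5·1 + 16·0 + 16·0 = 5
h_4 = 5·5 + 16·1 + 16·0 = 7
h_5 = 5·7 + 16·5 + 16·1 = 12
h_6 = 5·12 + 16·7 + 16·5 = 14
h_7 = 5·14 + 16·12 + 16·7 = 0
h_8 = 5·0 + 16·14 + 16·12 = 8
h_9 = 5·8 + 16·0 + 16·14 = 9
h_10 = 5·9 + 16·8 + 16·0 = 3
h_11 = 5·3 + 16·9 + 16·8 = 15
h_12 = 5·15 + 16·3 + 16·9 = 12
h_13 = 5·12 + 16·15 + 16·3 = 8
h_14 = 5·8 + 16·12 + 16·15 = 13
h_15 = 5·13 + 16·8 + 16·12 = 11
h_16 = 5·11 + 16·13 + 16·8 = 0
h_17 = 5·0 + 16·11 + 16·13 = 10
h_18 = 5·10 + 16·0 + 16·11 = 5
h_19 = 5·5 + 16·10 + 16·0 = 15
h_20 = 5·15 + 16·5 + 16·10 = 9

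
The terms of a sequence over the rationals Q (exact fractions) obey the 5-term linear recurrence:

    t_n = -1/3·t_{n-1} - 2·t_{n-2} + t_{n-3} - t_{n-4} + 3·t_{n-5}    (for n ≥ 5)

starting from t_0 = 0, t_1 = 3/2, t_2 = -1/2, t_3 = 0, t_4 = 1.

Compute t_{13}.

496255/39366

t_5 = -1/3·1 + -2·0 + 1·-1/2 + -1·3/2 + 3·0 = -7/3
t_6 = -1/3·-7/3 + -2·1 + 1·0 + -1·-1/2 + 3·3/2 = 34/9
t_7 = -1/3·34/9 + -2·-7/3 + 1·1 + -1·0 + 3·-1/2 = 157/54
t_8 = -1/3·157/54 + -2·34/9 + 1·-7/3 + -1·1 + 3·0 = -1921/162
t_9 = -1/3·-1921/162 + -2·157/54 + 1·34/9 + -1·-7/3 + 3·1 = 3523/486
t_10 = -1/3·3523/486 + -2·-1921/162 + 1·157/54 + -1·34/9 + 3·-7/3 = 9790/729
t_11 = -1/3·9790/729 + -2·3523/486 + 1·-1921/162 + -1·157/54 + 3·34/9 = -49003/2187
t_12 = -1/3·-49003/2187 + -2·9790/729 + 1·3523/486 + -1·-1921/162 + 3·157/54 = 110741/13122
t_13 = -1/3·110741/13122 + -2·-49003/2187 + 1·9790/729 + -1·3523/486 + 3·-1921/162 = 496255/39366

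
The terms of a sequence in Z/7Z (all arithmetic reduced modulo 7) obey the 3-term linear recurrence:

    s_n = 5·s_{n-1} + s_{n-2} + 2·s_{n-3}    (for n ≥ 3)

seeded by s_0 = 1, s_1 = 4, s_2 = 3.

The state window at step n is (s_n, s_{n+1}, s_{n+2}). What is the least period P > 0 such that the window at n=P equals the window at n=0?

6

n=0: window = (1, 4, 3)
n=1: window = (4, 3, 0)
n=2: window = (3, 0, 4)
n=3: window = (0, 4, 5)
n=4: window = (4, 5, 1)
n=5: window = (5, 1, 4)
n=6: window = (1, 4, 3)
window at n=6 equals window at n=0 → period = 6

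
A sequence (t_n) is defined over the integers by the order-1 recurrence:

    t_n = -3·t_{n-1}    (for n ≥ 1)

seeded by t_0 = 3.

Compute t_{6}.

2187

t_1 = -3·3 = -9
t_2 = -3·-9 = 27
t_3 = -3·27 = -81
t_4 = -3·-81 = 243
t_5 = -3·243 = -729
t_6 = -3·-729 = 2187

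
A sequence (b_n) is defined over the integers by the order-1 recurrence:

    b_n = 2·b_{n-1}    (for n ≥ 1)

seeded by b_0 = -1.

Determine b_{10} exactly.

b_1 = 2·-1 = -2
b_2 = 2·-2 = -4
b_3 = 2·-4 = -8
b_4 = 2·-8 = -16
b_5 = 2·-16 = -32
b_6 = 2·-32 = -64
b_7 = 2·-64 = -128
b_8 = 2·-128 = -256
b_9 = 2·-256 = -512
b_10 = 2·-512 = -1024

-1024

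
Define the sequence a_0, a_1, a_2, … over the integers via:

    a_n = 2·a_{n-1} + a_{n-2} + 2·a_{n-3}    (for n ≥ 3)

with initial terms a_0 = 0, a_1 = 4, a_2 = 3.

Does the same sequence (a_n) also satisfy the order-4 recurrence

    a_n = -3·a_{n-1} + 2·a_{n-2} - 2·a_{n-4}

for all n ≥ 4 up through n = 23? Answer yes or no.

Terms a_0..a_23: 0, 4, 3, 10, 31, 78, 207, 554, 1471, 3910, 10399, 27650, 73519, 195486, 519791, 1382106, 3674975, 9771638, 25982463, 69086514, 183698767, 488448974, 1298769743, 3453385994
n=4: candidate gives -24, actual a_4 = 31 ✗

no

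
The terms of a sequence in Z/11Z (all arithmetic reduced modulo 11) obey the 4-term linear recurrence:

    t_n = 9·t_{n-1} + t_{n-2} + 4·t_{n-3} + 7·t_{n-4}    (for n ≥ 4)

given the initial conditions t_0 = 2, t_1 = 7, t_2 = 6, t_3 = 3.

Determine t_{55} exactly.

t_4 = 9·3 + 1·6 + 4·7 + 7·2 = 9
t_5 = 9·9 + 1·3 + 4·6 + 7·7 = 3
t_6 = 9·3 + 1·9 + 4·3 + 7·6 = 2
t_7 = 9·2 + 1·3 + 4·9 + 7·3 = 1
t_8 = 9·1 + 1·2 + 4·3 + 7·9 = 9
t_9 = 9·9 + 1·1 + 4·2 + 7·3 = 1
t_10 = 9·1 + 1·9 + 4·1 + 7·2 = 3
t_11 = 9·3 + 1·1 + 4·9 + 7·1 = 5
t_12 = 9·5 + 1·3 + 4·1 + 7·9 = 5
t_13 = 9·5 + 1·5 + 4·3 + 7·1 = 3
t_14 = 9·3 + 1·5 + 4·5 + 7·3 = 7
t_15 = 9·7 + 1·3 + 4·5 + 7·5 = 0
t_16 = 9·0 + 1·7 + 4·3 + 7·5 = 10
t_17 = 9·10 + 1·0 + 4·7 + 7·3 = 7
t_18 = 9·7 + 1·10 + 4·0 + 7·7 = 1
t_19 = 9·1 + 1·7 + 4·10 + 7·0 = 1
t_20 = 9·1 + 1·1 + 4·7 + 7·10 = 9
t_21 = 9·9 + 1·1 + 4·1 + 7·7 = 3
t_22 = 9·3 + 1·9 + 4·1 + 7·1 = 3
t_23 = 9·3 + 1·3 + 4·9 + 7·1 = 7
t_24 = 9·7 + 1·3 + 4·3 + 7·9 = 9
t_25 = 9·9 + 1·7 + 4·3 + 7·3 = 0
t_26 = 9·0 + 1·9 + 4·7 + 7·3 = 3
t_27 = 9·3 + 1·0 + 4·9 + 7·7 = 2
t_28 = 9·2 + 1·3 + 4·0 + 7·9 = 7
t_29 = 9·7 + 1·2 + 4·3 + 7·0 = 0
t_30 = 9·0 + 1·7 + 4·2 + 7·3 = 3
t_31 = 9·3 + 1·0 + 4·7 + 7·2 = 3
t_32 = 9·3 + 1·3 + 4·0 + 7·7 = 2
t_33 = 9·2 + 1·3 + 4·3 + 7·0 = 0
t_34 = 9·0 + 1·2 + 4·3 + 7·3 = 2
t_35 = 9·2 + 1·0 + 4·2 + 7·3 = 3
t_36 = 9·3 + 1·2 + 4·0 + 7·2 = 10
t_37 = 9·10 + 1·3 + 4·2 + 7·0 = 2
t_38 = 9·2 + 1·10 + 4·3 + 7·2 = 10
t_39 = 9·10 + 1·2 + 4·10 + 7·3 = 10
t_40 = 9·10 + 1·10 + 4·2 + 7·10 = 2
t_41 = 9·2 + 1·10 + 4·10 + 7·2 = 5
t_42 = 9·5 + 1·2 + 4·10 + 7·10 = 3
t_43 = 9·3 + 1·5 + 4·2 + 7·10 = 0
t_44 = 9·0 + 1·3 + 4·5 + 7·2 = 4
t_45 = 9·4 + 1·0 + 4·3 + 7·5 = 6
t_46 = 9·6 + 1·4 + 4·0 + 7·3 = 2
t_47 = 9·2 + 1·6 + 4·4 + 7·0 = 7
t_48 = 9·7 + 1·2 + 4·6 + 7·4 = 7
t_49 = 9·7 + 1·7 + 4·2 + 7·6 = 10
t_50 = 9·10 + 1·7 + 4·7 + 7·2 = 7
t_51 = 9·7 + 1·10 + 4·7 + 7·7 = 7
t_52 = 9·7 + 1·7 + 4·10 + 7·7 = 5
t_53 = 9·5 + 1·7 + 4·7 + 7·10 = 7
t_54 = 9·7 + 1·5 + 4·7 + 7·7 = 2
t_55 = 9·2 + 1·7 + 4·5 + 7·7 = 6

6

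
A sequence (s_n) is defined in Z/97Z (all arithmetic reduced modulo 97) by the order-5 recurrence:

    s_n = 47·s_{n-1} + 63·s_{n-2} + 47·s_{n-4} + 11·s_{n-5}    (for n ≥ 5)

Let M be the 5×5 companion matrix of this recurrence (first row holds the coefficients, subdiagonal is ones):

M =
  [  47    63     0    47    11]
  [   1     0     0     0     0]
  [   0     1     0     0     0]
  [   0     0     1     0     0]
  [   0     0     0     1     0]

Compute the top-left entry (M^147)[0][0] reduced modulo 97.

73

(M^147)[0][0] is the top entry after applying M 147 times to the unit state (1, 0, 0, 0, 0). Equivalently it is h_{151} for the auxiliary sequence (h_n) obeying the same recurrence with h_4 = 1 and h_i = 0 for 0 ≤ i < 4:
h_5 = 47·1 + 63·0 + 0·0 + 47·0 + 11·0 = 47
h_6 = 47·47 + 63·1 + 0·0 + 47·0 + 11·0 = 41
h_7 = 47·41 + 63·47 + 0·1 + 47·0 + 11·0 = 38
h_8 = 47·38 + 63·41 + 0·47 + 47·1 + 11·0 = 51
h_9 = 47·51 + 63·38 + 0·41 + 47·47 + 11·1 = 27
h_10 = 47·27 + 63·51 + 0·38 + 47·41 + 11·47 = 39
Continuing the recurrence:
  h_11 = 48;  h_12 = 59;  h_13 = 61;  h_14 = 81;  h_15 = 53;  h_16 = 31
  h_17 = 67;  h_18 = 74;  h_19 = 23;  h_20 = 23;  h_21 = 6;  h_22 = 29
  h_23 = 47;  h_24 = 35;  h_25 = 0;  h_26 = 45;  h_27 = 84;  h_28 = 21
  h_29 = 68;  h_30 = 38;  h_31 = 37;  h_32 = 30;  h_33 = 87;  h_34 = 74
  h_35 = 58;  h_36 = 87;  h_37 = 37;  h_38 = 15;  h_39 = 77;  h_40 = 76
  h_41 = 61;  h_42 = 37;  h_43 = 54;  h_44 = 73;  h_45 = 60;  h_46 = 32
  h_47 = 81;  h_48 = 51;  h_49 = 65;  h_50 = 90;  h_51 = 68;  h_52 = 29
  h_53 = 48;  h_54 = 7;  h_55 = 70;  h_56 = 22;  h_57 = 65;  h_58 = 60
  h_59 = 0;  h_60 = 55;  h_61 = 62;  h_62 = 20;  h_63 = 74;  h_64 = 48
  h_65 = 58;  h_66 = 0;  h_67 = 77;  h_68 = 93;  h_69 = 60;  h_70 = 5
  h_71 = 68;  h_72 = 96;  h_73 = 29;  h_74 = 61;  h_75 = 88;  h_76 = 47
  h_77 = 84;  h_78 = 7;  h_79 = 49;  h_80 = 4;  h_81 = 77;  h_82 = 80
  h_83 = 30;  h_84 = 96;  h_85 = 74;  h_86 = 68;  h_87 = 60;  h_88 = 15
  h_89 = 95;  h_90 = 11;  h_91 = 79;  h_92 = 48;  h_93 = 29;  h_94 = 32
  h_95 = 84;  h_96 = 68;  h_97 = 0;  h_98 = 93;  h_99 = 38;  h_100 = 28
  h_101 = 93;  h_102 = 30;  h_103 = 87;  h_104 = 50;  h_105 = 94;  h_106 = 10
  h_107 = 44;  h_108 = 88;  h_109 = 42;  h_110 = 1;  h_111 = 21;  h_112 = 44
  h_113 = 28;  h_114 = 38;  h_115 = 86;  h_116 = 5;  h_117 = 81;  h_118 = 8
  h_119 = 45;  h_120 = 17;  h_121 = 27;  h_122 = 18;  h_123 = 94;  h_124 = 56
  h_125 = 19;  h_126 = 35;  h_127 = 86;  h_128 = 19;  h_129 = 60;  h_130 = 51
  h_131 = 31;  h_132 = 10;  h_133 = 20;  h_134 = 68;  h_135 = 72;  h_136 = 40
  h_137 = 94;  h_138 = 72;  h_139 = 52;  h_140 = 49;  h_141 = 58;  h_142 = 46
  h_143 = 31;  h_144 = 52;  h_145 = 96;  h_146 = 15;  h_147 = 83;  h_148 = 65
  h_149 = 79
h_150 = 47·79 + 63·65 + 0·83 + 47·15 + 11·96 = 63
h_151 = 47·63 + 63·79 + 0·65 + 47·83 + 11·15 = 73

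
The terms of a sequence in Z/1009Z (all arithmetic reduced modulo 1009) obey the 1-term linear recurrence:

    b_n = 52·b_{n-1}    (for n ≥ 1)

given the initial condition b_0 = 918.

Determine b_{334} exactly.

b_1 = 52·918 = 313
b_2 = 52·313 = 132
b_3 = 52·132 = 810
b_4 = 52·810 = 751
b_5 = 52·751 = 710
b_6 = 52·710 = 596
Continuing the recurrence:
  b_7 = 722;  b_8 = 211;  b_9 = 882;  b_10 = 459;  b_11 = 661;  b_12 = 66
  b_13 = 405;  b_14 = 880;  b_15 = 355;  b_16 = 298;  b_17 = 361;  b_18 = 610
  b_19 = 441;  b_20 = 734;  b_21 = 835;  b_22 = 33;  b_23 = 707;  b_24 = 440
  b_25 = 682;  b_26 = 149;  b_27 = 685;  b_28 = 305;  b_29 = 725;  b_30 = 367
  b_31 = 922;  b_32 = 521;  b_33 = 858;  b_34 = 220;  b_35 = 341;  b_36 = 579
  b_37 = 847;  b_38 = 657;  b_39 = 867;  b_40 = 688;  b_41 = 461;  b_42 = 765
  b_43 = 429;  b_44 = 110;  b_45 = 675;  b_46 = 794;  b_47 = 928;  b_48 = 833
  b_49 = 938;  b_50 = 344;  b_51 = 735;  b_52 = 887;  b_53 = 719;  b_54 = 55
  b_55 = 842;  b_56 = 397;  b_57 = 464;  b_58 = 921;  b_59 = 469;  b_60 = 172
  b_61 = 872;  b_62 = 948;  b_63 = 864;  b_64 = 532;  b_65 = 421;  b_66 = 703
  b_67 = 232;  b_68 = 965;  b_69 = 739;  b_70 = 86;  b_71 = 436;  b_72 = 474
  b_73 = 432;  b_74 = 266;  b_75 = 715;  b_76 = 856;  b_77 = 116;  b_78 = 987
  b_79 = 874;  b_80 = 43;  b_81 = 218;  b_82 = 237;  b_83 = 216;  b_84 = 133
  b_85 = 862;  b_86 = 428;  b_87 = 58;  b_88 = 998;  b_89 = 437;  b_90 = 526
  b_91 = 109;  b_92 = 623;  b_93 = 108;  b_94 = 571;  b_95 = 431;  b_96 = 214
  b_97 = 29;  b_98 = 499;  b_99 = 723;  b_100 = 263;  b_101 = 559;  b_102 = 816
  b_103 = 54;  b_104 = 790;  b_105 = 720;  b_106 = 107;  b_107 = 519;  b_108 = 754
  b_109 = 866;  b_110 = 636;  b_111 = 784;  b_112 = 408;  b_113 = 27;  b_114 = 395
  b_115 = 360;  b_116 = 558;  b_117 = 764;  b_118 = 377;  b_119 = 433;  b_120 = 318
  b_121 = 392;  b_122 = 204;  b_123 = 518;  b_124 = 702;  b_125 = 180;  b_126 = 279
  b_127 = 382;  b_128 = 693;  b_129 = 721;  b_130 = 159;  b_131 = 196;  b_132 = 102
  b_133 = 259;  b_134 = 351;  b_135 = 90;  b_136 = 644;  b_137 = 191;  b_138 = 851
  b_139 = 865;  b_140 = 584;  b_141 = 98;  b_142 = 51;  b_143 = 634;  b_144 = 680
  b_145 = 45;  b_146 = 322;  b_147 = 600;  b_148 = 930;  b_149 = 937;  b_150 = 292
  b_151 = 49;  b_152 = 530;  b_153 = 317;  b_154 = 340;  b_155 = 527;  b_156 = 161
  b_157 = 300;  b_158 = 465;  b_159 = 973;  b_160 = 146;  b_161 = 529;  b_162 = 265
  b_163 = 663;  b_164 = 170;  b_165 = 768;  b_166 = 585;  b_167 = 150;  b_168 = 737
  b_169 = 991;  b_170 = 73;  b_171 = 769;  b_172 = 637;  b_173 = 836;  b_174 = 85
  b_175 = 384;  b_176 = 797;  b_177 = 75;  b_178 = 873;  b_179 = 1000;  b_180 = 541
  b_181 = 889;  b_182 = 823;  b_183 = 418;  b_184 = 547;  b_185 = 192;  b_186 = 903
  b_187 = 542;  b_188 = 941;  b_189 = 500;  b_190 = 775;  b_191 = 949;  b_192 = 916
  b_193 = 209;  b_194 = 778;  b_195 = 96;  b_196 = 956;  b_197 = 271;  b_198 = 975
  b_199 = 250;  b_200 = 892;  b_201 = 979;  b_202 = 458;  b_203 = 609;  b_204 = 389
  b_205 = 48;  b_206 = 478;  b_207 = 640;  b_208 = 992;  b_209 = 125;  b_210 = 446
  b_211 = 994;  b_212 = 229;  b_213 = 809;  b_214 = 699;  b_215 = 24;  b_216 = 239
  b_217 = 320;  b_218 = 496;  b_219 = 567;  b_220 = 223;  b_221 = 497;  b_222 = 619
  b_223 = 909;  b_224 = 854;  b_225 = 12;  b_226 = 624;  b_227 = 160;  b_228 = 248
  b_229 = 788;  b_230 = 616;  b_231 = 753;  b_232 = 814;  b_233 = 959;  b_234 = 427
  b_235 = 6;  b_236 = 312;  b_237 = 80;  b_238 = 124;  b_239 = 394;  b_240 = 308
  b_241 = 881;  b_242 = 407;  b_243 = 984;  b_244 = 718;  b_245 = 3;  b_246 = 156
  b_247 = 40;  b_248 = 62;  b_249 = 197;  b_250 = 154;  b_251 = 945;  b_252 = 708
  b_253 = 492;  b_254 = 359;  b_255 = 506;  b_256 = 78;  b_257 = 20;  b_258 = 31
  b_259 = 603;  b_260 = 77;  b_261 = 977;  b_262 = 354;  b_263 = 246;  b_264 = 684
  b_265 = 253;  b_266 = 39;  b_267 = 10;  b_268 = 520;  b_269 = 806;  b_270 = 543
  b_271 = 993;  b_272 = 177;  b_273 = 123;  b_274 = 342;  b_275 = 631;  b_276 = 524
  b_277 = 5;  b_278 = 260;  b_279 = 403;  b_280 = 776;  b_281 = 1001;  b_282 = 593
  b_283 = 566;  b_284 = 171;  b_285 = 820;  b_286 = 262;  b_287 = 507;  b_288 = 130
  b_289 = 706;  b_290 = 388;  b_291 = 1005;  b_292 = 801;  b_293 = 283;  b_294 = 590
  b_295 = 410;  b_296 = 131;  b_297 = 758;  b_298 = 65;  b_299 = 353;  b_300 = 194
  b_301 = 1007;  b_302 = 905;  b_303 = 646;  b_304 = 295;  b_305 = 205;  b_306 = 570
  b_307 = 379;  b_308 = 537;  b_309 = 681;  b_310 = 97;  b_311 = 1008;  b_312 = 957
  b_313 = 323;  b_314 = 652;  b_315 = 607;  b_316 = 285;  b_317 = 694;  b_318 = 773
  b_319 = 845;  b_320 = 553;  b_321 = 504;  b_322 = 983;  b_323 = 666;  b_324 = 326
  b_325 = 808;  b_326 = 647;  b_327 = 347;  b_328 = 891;  b_329 = 927;  b_330 = 781
  b_331 = 252;  b_332 = 996
b_333 = 52·996 = 333
b_334 = 52·333 = 163

163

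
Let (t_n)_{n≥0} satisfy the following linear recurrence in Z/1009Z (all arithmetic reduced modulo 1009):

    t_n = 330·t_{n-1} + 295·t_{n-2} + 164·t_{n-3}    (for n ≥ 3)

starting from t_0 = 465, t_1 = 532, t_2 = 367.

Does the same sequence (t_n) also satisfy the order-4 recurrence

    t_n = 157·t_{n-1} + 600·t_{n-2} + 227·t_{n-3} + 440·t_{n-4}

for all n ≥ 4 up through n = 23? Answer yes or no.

no

Terms t_0..t_23: 465, 532, 367, 151, 156, 827, 634, 503, 292, 616, 600, 801, 521, 107, 516, 733, 995, 602, 943, 146, 304, 387, 183, 413
n=4: candidate gives 195, actual t_4 = 156 ✗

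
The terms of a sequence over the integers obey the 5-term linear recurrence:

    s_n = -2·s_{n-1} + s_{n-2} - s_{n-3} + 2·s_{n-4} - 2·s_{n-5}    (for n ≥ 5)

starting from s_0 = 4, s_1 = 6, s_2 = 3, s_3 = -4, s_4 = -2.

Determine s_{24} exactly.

s_5 = -2·-2 + 1·-4 + -1·3 + 2·6 + -2·4 = 1
s_6 = -2·1 + 1·-2 + -1·-4 + 2·3 + -2·6 = -6
s_7 = -2·-6 + 1·1 + -1·-2 + 2·-4 + -2·3 = 1
s_8 = -2·1 + 1·-6 + -1·1 + 2·-2 + -2·-4 = -5
s_9 = -2·-5 + 1·1 + -1·-6 + 2·1 + -2·-2 = 23
s_10 = -2·23 + 1·-5 + -1·1 + 2·-6 + -2·1 = -66
s_11 = -2·-66 + 1·23 + -1·-5 + 2·1 + -2·-6 = 174
s_12 = -2·174 + 1·-66 + -1·23 + 2·-5 + -2·1 = -449
s_13 = -2·-449 + 1·174 + -1·-66 + 2·23 + -2·-5 = 1194
s_14 = -2·1194 + 1·-449 + -1·174 + 2·-66 + -2·23 = -3189
s_15 = -2·-3189 + 1·1194 + -1·-449 + 2·174 + -2·-66 = 8501
s_16 = -2·8501 + 1·-3189 + -1·1194 + 2·-449 + -2·174 = -22631
s_17 = -2·-22631 + 1·8501 + -1·-3189 + 2·1194 + -2·-449 = 60238
s_18 = -2·60238 + 1·-22631 + -1·8501 + 2·-3189 + -2·1194 = -160374
s_19 = -2·-160374 + 1·60238 + -1·-22631 + 2·8501 + -2·-3189 = 426997
s_20 = -2·426997 + 1·-160374 + -1·60238 + 2·-22631 + -2·8501 = -1136870
s_21 = -2·-1136870 + 1·426997 + -1·-160374 + 2·60238 + -2·-22631 = 3026849
s_22 = -2·3026849 + 1·-1136870 + -1·426997 + 2·-160374 + -2·60238 = -8058789
s_23 = -2·-8058789 + 1·3026849 + -1·-1136870 + 2·426997 + -2·-160374 = 21456039
s_24 = -2·21456039 + 1·-8058789 + -1·3026849 + 2·-1136870 + -2·426997 = -57125450

-57125450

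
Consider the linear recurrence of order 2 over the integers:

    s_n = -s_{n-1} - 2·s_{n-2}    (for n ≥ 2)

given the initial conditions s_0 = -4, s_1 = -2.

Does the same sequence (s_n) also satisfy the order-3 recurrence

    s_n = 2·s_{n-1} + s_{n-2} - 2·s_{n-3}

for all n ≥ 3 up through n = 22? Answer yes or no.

no

Terms s_0..s_22: -4, -2, 10, -6, -14, 26, 2, -54, 50, 58, -158, 42, 274, -358, -190, 906, -526, -1286, 2338, 234, -4910, 4442, 5378
n=3: candidate gives 26, actual s_3 = -6 ✗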